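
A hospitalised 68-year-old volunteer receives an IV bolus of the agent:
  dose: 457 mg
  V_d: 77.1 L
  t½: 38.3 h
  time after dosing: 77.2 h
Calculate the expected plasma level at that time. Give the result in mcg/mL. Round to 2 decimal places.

1.47 mcg/mL

C₀ = Dose / Vd = 457.0 / 77.1 = 5.927 mg/L
k = ln2 / t½ = 0.693147 / 38.3 = 0.01810 h⁻¹
C = C₀ · e^(−k·t) = 5.927 × e^(−0.01810 × 77.2)
  = 5.927 × 0.2473 = 1.466 mg/L
(1.466 mg/L = 1.466 mcg/mL)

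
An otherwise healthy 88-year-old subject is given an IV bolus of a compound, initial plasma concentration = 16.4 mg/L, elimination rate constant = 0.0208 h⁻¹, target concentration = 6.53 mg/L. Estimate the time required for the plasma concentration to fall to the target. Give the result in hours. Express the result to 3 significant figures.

t = ln(C₀ / C) / k = ln(16.40 / 6.53) / 0.02080
  = ln(2.511) / 0.02080 = 0.9207 / 0.02080 = 44.26 h

44.3 h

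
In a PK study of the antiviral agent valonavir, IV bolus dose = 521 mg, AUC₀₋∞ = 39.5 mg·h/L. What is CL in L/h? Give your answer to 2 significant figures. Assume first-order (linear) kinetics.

13 L/h

CL = Dose / AUC = 521 / 39.5 = 13.19 L/h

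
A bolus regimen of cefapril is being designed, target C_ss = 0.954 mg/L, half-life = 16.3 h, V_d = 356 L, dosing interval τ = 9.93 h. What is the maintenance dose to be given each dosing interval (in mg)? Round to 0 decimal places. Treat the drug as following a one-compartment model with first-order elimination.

k = ln2 / t½ = 0.693147 / 16.3 = 0.04252 h⁻¹
CL = k × Vd = 0.04252 × 356 = 15.14 L/h
At steady state, Dose/τ = Css × CL.
Dose = Css × CL × τ = 0.954 × 15.14 × 9.93 = 143.4 mg

143 mg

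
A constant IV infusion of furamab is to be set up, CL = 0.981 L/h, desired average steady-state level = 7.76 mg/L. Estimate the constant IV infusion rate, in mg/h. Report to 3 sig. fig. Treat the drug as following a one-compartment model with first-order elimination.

7.61 mg/h

At steady state, infusion rate R₀ = Css × CL = 7.76 × 0.9810 = 7.613 mg/h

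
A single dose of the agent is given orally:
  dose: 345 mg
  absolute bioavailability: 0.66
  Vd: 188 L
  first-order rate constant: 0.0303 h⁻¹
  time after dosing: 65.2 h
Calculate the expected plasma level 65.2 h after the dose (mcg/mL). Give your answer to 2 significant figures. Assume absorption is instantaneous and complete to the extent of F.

0.17 mcg/mL

Amount reaching circulation = F × Dose = 0.66 × 345.0 = 227.7 mg
C₀ = F·Dose / Vd = 227.7 / 188 = 1.211 mg/L
C = C₀ · e^(−k·t) = 1.211 × e^(−0.03030 × 65.2)
  = 1.211 × 0.1387 = 0.1680 mg/L
(0.1680 mg/L = 0.1680 mcg/mL)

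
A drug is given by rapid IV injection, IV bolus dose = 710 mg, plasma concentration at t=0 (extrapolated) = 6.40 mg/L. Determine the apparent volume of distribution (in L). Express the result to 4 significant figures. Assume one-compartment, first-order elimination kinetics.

110.9 L

Vd = Dose / C₀ = 710.0 / 6.40 = 110.9 L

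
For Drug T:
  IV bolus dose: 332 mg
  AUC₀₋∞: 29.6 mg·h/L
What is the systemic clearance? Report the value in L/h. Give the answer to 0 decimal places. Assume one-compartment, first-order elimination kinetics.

CL = Dose / AUC = 332 / 29.6 = 11.22 L/h

11 L/h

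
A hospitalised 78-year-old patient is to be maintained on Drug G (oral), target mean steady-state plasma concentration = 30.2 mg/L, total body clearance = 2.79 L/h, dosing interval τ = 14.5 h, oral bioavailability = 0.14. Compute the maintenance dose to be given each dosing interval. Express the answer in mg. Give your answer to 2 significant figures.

8700 mg

At steady state, F × (Dose/τ) = Css × CL.
Dose = Css × CL × τ / F = 30.2 × 2.790 × 14.5 / 0.14 = 8727 mg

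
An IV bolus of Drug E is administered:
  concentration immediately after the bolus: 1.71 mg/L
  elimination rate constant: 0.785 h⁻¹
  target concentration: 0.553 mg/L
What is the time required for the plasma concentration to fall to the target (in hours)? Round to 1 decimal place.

t = ln(C₀ / C) / k = ln(1.710 / 0.553) / 0.7850
  = ln(3.092) / 0.7850 = 1.129 / 0.7850 = 1.438 h

1.4 h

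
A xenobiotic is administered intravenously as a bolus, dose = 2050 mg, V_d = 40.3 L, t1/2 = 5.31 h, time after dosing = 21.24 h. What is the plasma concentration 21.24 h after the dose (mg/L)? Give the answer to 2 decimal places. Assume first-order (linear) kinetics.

3.18 mg/L

C₀ = Dose / Vd = 2050 / 40.3 = 50.87 mg/L
k = ln2 / t½ = 0.693147 / 5.31 = 0.1305 h⁻¹
t / t½ = 21.24 / 5.31 = 4 half-lives
C = C₀ × (1/2)^4 = 50.87 × 0.06250 = 3.179 mg/L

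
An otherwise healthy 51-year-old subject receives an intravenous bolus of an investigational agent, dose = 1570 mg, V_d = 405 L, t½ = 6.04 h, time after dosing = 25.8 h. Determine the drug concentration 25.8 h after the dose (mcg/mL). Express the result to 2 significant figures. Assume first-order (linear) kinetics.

C₀ = Dose / Vd = 1570 / 405 = 3.877 mg/L
k = ln2 / t½ = 0.693147 / 6.04 = 0.1148 h⁻¹
C = C₀ · e^(−k·t) = 3.877 × e^(−0.1148 × 25.8)
  = 3.877 × 0.05172 = 0.2005 mg/L
(0.2005 mg/L = 0.2005 mcg/mL)

0.20 mcg/mL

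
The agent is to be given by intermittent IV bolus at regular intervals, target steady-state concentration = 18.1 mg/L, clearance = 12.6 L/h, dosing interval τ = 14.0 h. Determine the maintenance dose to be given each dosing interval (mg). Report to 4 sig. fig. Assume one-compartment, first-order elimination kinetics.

At steady state, Dose/τ = Css × CL.
Dose = Css × CL × τ = 18.1 × 12.60 × 14.0 = 3193 mg

3193 mg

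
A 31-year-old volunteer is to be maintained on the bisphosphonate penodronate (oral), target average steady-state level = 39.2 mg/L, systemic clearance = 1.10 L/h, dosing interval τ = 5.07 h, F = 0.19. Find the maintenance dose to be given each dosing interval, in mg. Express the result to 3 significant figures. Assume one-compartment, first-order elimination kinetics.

1150 mg

At steady state, F × (Dose/τ) = Css × CL.
Dose = Css × CL × τ / F = 39.2 × 1.100 × 5.07 / 0.19 = 1151 mg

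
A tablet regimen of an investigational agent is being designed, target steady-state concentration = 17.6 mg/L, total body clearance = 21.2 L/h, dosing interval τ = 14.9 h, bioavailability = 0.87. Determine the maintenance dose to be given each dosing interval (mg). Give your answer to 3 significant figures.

At steady state, F × (Dose/τ) = Css × CL.
Dose = Css × CL × τ / F = 17.6 × 21.20 × 14.9 / 0.87 = 6390 mg

6390 mg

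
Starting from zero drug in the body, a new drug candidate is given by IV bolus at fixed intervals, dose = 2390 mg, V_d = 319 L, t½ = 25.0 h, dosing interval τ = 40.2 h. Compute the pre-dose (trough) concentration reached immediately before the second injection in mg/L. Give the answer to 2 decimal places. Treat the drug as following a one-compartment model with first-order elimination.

C₀ per dose = Dose / Vd = 2390 / 319 = 7.492 mg/L
k = ln2 / t½ = 0.693147 / 25.0 = 0.02773 h⁻¹
Fraction remaining after one interval: r = e^(−kτ) = e^(−0.02773 × 40.2) = 0.3280
Before dose 2, 1 dose has been given (aged 1τ).
C_trough = C₀ × r = 7.492 × 0.3280 = 2.457 mg/L

2.46 mg/L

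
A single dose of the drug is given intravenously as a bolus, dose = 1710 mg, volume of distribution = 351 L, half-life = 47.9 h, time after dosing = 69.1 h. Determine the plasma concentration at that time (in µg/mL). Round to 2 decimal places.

C₀ = Dose / Vd = 1710 / 351 = 4.872 mg/L
k = ln2 / t½ = 0.693147 / 47.9 = 0.01447 h⁻¹
C = C₀ · e^(−k·t) = 4.872 × e^(−0.01447 × 69.1)
  = 4.872 × 0.3679 = 1.792 mg/L
(1.792 mg/L = 1.792 µg/mL)

1.79 µg/mL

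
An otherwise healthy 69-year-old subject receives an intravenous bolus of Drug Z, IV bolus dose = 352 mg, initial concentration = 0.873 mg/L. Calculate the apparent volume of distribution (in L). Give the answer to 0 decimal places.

Vd = Dose / C₀ = 352.0 / 0.873 = 403.2 L

403 L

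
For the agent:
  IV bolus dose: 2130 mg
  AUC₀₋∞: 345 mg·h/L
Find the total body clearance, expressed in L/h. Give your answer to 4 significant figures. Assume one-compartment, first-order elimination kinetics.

CL = Dose / AUC = 2130 / 345 = 6.174 L/h

6.174 L/h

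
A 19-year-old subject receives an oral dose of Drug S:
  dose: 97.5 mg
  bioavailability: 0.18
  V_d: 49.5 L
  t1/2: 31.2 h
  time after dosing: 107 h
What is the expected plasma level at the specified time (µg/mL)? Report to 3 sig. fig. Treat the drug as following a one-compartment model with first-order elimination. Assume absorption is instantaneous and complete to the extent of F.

Amount reaching circulation = F × Dose = 0.18 × 97.50 = 17.55 mg
C₀ = F·Dose / Vd = 17.55 / 49.5 = 0.3545 mg/L
k = ln2 / t½ = 0.693147 / 31.2 = 0.02222 h⁻¹
C = C₀ · e^(−k·t) = 0.3545 × e^(−0.02222 × 107)
  = 0.3545 × 0.09278 = 0.03289 mg/L
(0.03289 mg/L = 0.03289 µg/mL)

0.0329 µg/mL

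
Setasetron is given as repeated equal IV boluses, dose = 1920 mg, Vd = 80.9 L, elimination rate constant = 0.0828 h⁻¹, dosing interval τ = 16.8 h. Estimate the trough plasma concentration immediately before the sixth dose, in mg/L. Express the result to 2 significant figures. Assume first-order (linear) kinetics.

C₀ per dose = Dose / Vd = 1920 / 80.9 = 23.73 mg/L
Fraction remaining after one interval: r = e^(−kτ) = e^(−0.08280 × 16.8) = 0.2488
Before dose 6, 5 doses have been given (aged 1τ, 2τ, 3τ, 4τ, 5τ).
C_trough = C₀ × (r + r² + … + r^5) = C₀ × r(1−r^5)/(1−r)
        = 23.73 × 0.2488 × (1 − 0.0009533) / (1 − 0.2488) = 7.852 mg/L

7.9 mg/L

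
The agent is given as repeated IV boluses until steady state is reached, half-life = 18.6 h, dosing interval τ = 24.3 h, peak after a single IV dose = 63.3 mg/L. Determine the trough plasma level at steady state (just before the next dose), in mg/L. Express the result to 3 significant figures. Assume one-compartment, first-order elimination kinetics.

k = ln2 / t½ = 0.693147 / 18.6 = 0.03727 h⁻¹
e^(−kτ) = e^(−0.03727 × 24.3) = 0.4043
Accumulation ratio R = 1 / (1 − e^(−kτ)) = 1 / (1 − 0.4043) = 1.679
Steady-state trough = C₀ × R × e^(−kτ) = 63.3 × 1.679 × 0.4043 = 42.97 mg/L

43.0 mg/L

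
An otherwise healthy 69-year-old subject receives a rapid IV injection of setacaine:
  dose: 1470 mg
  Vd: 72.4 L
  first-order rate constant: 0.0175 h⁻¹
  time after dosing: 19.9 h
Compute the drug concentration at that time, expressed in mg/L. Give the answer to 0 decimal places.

14 mg/L

C₀ = Dose / Vd = 1470 / 72.4 = 20.30 mg/L
C = C₀ · e^(−k·t) = 20.30 × e^(−0.01750 × 19.9)
  = 20.30 × 0.7059 = 14.33 mg/L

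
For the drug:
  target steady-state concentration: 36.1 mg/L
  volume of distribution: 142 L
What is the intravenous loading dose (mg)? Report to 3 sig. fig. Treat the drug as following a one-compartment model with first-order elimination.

5130 mg

LD = Css × Vd = 36.1 × 142 = 5126 mg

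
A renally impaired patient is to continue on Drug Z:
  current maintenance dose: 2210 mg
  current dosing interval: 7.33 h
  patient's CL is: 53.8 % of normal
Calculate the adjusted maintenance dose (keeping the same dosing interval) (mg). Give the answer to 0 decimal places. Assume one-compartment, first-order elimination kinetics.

To keep the same average steady-state level, dosing rate must scale with clearance.
CL ratio = 53.8 / 100 = 0.5380
New dose (same interval) = 2210 × 0.5380 = 1189 mg

1189 mg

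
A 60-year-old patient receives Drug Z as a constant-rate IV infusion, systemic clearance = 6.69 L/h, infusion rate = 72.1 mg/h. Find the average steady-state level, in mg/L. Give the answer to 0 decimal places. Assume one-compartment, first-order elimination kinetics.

At steady state Css = R₀ / CL = 72.1 / 6.690 = 10.78 mg/L

11 mg/L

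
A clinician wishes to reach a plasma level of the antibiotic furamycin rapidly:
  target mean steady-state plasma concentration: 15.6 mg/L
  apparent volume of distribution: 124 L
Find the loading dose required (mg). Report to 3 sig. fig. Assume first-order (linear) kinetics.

LD = Css × Vd = 15.6 × 124 = 1934 mg

1930 mg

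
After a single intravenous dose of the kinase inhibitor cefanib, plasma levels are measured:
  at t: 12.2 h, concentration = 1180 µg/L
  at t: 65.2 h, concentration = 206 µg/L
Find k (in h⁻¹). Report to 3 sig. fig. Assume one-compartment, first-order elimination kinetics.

0.0329 h⁻¹

k = ln(C₁/C₂) / (t₂ − t₁) = ln(1180/206) / (65.2 − 12.2)
  = 1.745 / 53.00 = 0.03292 h⁻¹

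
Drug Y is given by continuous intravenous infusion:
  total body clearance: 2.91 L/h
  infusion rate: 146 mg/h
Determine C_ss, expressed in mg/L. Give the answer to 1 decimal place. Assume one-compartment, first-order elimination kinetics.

50.2 mg/L

At steady state Css = R₀ / CL = 146 / 2.910 = 50.17 mg/L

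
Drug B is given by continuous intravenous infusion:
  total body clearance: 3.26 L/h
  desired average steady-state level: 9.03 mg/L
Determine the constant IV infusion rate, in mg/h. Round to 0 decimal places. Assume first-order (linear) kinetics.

29 mg/h

At steady state, infusion rate R₀ = Css × CL = 9.03 × 3.260 = 29.44 mg/h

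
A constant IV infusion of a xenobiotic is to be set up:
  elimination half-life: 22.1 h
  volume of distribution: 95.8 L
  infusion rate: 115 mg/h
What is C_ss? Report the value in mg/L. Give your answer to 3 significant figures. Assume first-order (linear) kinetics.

38.3 mg/L

k = ln2 / t½ = 0.693147 / 22.1 = 0.03136 h⁻¹
CL = k × Vd = 0.03136 × 95.8 = 3.004 L/h
At steady state Css = R₀ / CL = 115 / 3.004 = 38.28 mg/L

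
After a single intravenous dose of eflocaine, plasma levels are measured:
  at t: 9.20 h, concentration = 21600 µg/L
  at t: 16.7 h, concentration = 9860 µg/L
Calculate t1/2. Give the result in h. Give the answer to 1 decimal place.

k = ln(C₁/C₂) / (t₂ − t₁) = ln(21600/9860) / (16.7 − 9.20)
  = 0.7842 / 7.500 = 0.1046 h⁻¹
t½ = ln2 / k = 0.693147 / 0.1046 = 6.627 h

6.6 h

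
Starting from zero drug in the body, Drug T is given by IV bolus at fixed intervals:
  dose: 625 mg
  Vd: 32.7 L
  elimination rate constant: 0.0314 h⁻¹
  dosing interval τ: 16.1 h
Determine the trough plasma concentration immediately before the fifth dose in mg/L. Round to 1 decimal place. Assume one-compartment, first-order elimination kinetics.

C₀ per dose = Dose / Vd = 625 / 32.7 = 19.11 mg/L
Fraction remaining after one interval: r = e^(−kτ) = e^(−0.03140 × 16.1) = 0.6032
Before dose 5, 4 doses have been given (aged 1τ, 2τ, 3τ, 4τ).
C_trough = C₀ × (r + r² + … + r^4) = C₀ × r(1−r^4)/(1−r)
        = 19.11 × 0.6032 × (1 − 0.1324) / (1 − 0.6032) = 25.20 mg/L

25.2 mg/L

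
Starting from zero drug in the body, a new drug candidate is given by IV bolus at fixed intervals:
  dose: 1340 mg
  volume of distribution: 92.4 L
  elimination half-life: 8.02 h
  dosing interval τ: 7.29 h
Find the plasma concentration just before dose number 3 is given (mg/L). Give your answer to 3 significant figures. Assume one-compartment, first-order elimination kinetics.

C₀ per dose = Dose / Vd = 1340 / 92.4 = 14.50 mg/L
k = ln2 / t½ = 0.693147 / 8.02 = 0.08643 h⁻¹
Fraction remaining after one interval: r = e^(−kτ) = e^(−0.08643 × 7.29) = 0.5326
Before dose 3, 2 doses have been given (aged 1τ, 2τ).
C_trough = C₀ × (r + r²) = 14.50 × (0.5326 + 0.2837) = 11.84 mg/L

11.8 mg/L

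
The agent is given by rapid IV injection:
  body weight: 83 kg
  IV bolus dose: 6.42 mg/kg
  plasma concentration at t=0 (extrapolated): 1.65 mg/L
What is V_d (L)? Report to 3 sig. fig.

323 L

Dose = 6.42 × 83 = 532.9 mg
Vd = Dose / C₀ = 532.9 / 1.65 = 323.0 L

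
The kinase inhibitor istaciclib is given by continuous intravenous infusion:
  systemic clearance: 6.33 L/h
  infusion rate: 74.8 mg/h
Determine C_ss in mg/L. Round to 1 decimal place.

11.8 mg/L

At steady state Css = R₀ / CL = 74.8 / 6.330 = 11.82 mg/L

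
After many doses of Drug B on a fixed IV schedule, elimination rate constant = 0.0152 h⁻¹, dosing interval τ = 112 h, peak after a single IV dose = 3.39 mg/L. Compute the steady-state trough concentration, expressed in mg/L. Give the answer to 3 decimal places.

e^(−kτ) = e^(−0.01520 × 112) = 0.1822
Accumulation ratio R = 1 / (1 − e^(−kτ)) = 1 / (1 − 0.1822) = 1.223
Steady-state trough = C₀ × R × e^(−kτ) = 3.39 × 1.223 × 0.1822 = 0.7554 mg/L

0.755 mg/L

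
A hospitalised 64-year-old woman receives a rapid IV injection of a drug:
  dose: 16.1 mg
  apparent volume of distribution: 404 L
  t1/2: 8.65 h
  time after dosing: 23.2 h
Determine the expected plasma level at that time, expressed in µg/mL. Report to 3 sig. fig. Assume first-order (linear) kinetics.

C₀ = Dose / Vd = 16.10 / 404 = 0.03985 mg/L
k = ln2 / t½ = 0.693147 / 8.65 = 0.08013 h⁻¹
C = C₀ · e^(−k·t) = 0.03985 × e^(−0.08013 × 23.2)
  = 0.03985 × 0.1558 = 0.006209 mg/L
(0.006209 mg/L = 0.006209 µg/mL)

0.00621 µg/mL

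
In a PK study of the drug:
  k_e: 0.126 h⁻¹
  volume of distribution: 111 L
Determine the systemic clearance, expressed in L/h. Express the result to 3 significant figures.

14.0 L/h

CL = k × Vd = 0.126 × 111 = 13.99 L/h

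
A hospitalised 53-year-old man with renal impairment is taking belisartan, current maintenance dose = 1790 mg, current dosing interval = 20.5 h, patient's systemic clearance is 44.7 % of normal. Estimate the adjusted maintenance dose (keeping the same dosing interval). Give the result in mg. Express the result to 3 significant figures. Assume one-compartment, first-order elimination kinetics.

800 mg

To keep the same average steady-state level, dosing rate must scale with clearance.
CL ratio = 44.7 / 100 = 0.4470
New dose (same interval) = 1790 × 0.4470 = 800.1 mg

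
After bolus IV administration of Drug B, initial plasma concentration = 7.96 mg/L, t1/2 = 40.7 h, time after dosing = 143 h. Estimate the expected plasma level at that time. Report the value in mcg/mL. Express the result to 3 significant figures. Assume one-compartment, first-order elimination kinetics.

k = ln2 / t½ = 0.693147 / 40.7 = 0.01703 h⁻¹
C = C₀ · e^(−k·t) = 7.960 × e^(−0.01703 × 143)
  = 7.960 × 0.08757 = 0.6971 mg/L
(0.6971 mg/L = 0.6971 mcg/mL)

0.697 mcg/mL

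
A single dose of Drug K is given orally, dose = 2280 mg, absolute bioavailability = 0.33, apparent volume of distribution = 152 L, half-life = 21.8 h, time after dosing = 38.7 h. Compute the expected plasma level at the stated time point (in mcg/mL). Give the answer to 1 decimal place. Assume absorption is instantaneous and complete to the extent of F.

1.4 mcg/mL

Amount reaching circulation = F × Dose = 0.33 × 2280 = 752.4 mg
C₀ = F·Dose / Vd = 752.4 / 152 = 4.950 mg/L
k = ln2 / t½ = 0.693147 / 21.8 = 0.03180 h⁻¹
C = C₀ · e^(−k·t) = 4.950 × e^(−0.03180 × 38.7)
  = 4.950 × 0.2921 = 1.446 mg/L
(1.446 mg/L = 1.446 mcg/mL)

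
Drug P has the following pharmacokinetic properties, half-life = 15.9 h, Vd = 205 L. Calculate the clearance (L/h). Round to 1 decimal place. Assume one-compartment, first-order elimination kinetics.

8.9 L/h

k = ln2 / t½ = 0.693147 / 15.9 = 0.04359 h⁻¹
CL = k × Vd = 0.04359 × 205 = 8.936 L/h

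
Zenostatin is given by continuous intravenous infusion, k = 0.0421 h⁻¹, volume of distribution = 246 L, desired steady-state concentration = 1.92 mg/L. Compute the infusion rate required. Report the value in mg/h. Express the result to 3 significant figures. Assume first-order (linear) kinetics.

19.9 mg/h

CL = k × Vd = 0.04210 × 246 = 10.36 L/h
At steady state, infusion rate R₀ = Css × CL = 1.92 × 10.36 = 19.89 mg/h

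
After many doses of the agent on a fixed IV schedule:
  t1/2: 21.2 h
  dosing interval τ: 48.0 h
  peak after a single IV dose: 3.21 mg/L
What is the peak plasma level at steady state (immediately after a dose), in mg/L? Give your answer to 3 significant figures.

4.05 mg/L

k = ln2 / t½ = 0.693147 / 21.2 = 0.03270 h⁻¹
e^(−kτ) = e^(−0.03270 × 48.0) = 0.2081
Accumulation ratio R = 1 / (1 − e^(−kτ)) = 1 / (1 − 0.2081) = 1.263
Steady-state peak = C₀ × R = 3.21 × 1.263 = 4.054 mg/L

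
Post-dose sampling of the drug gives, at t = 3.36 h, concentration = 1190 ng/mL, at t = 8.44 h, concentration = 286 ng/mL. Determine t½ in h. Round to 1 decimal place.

2.5 h

k = ln(C₁/C₂) / (t₂ − t₁) = ln(1190/286) / (8.44 − 3.36)
  = 1.426 / 5.080 = 0.2807 h⁻¹
t½ = ln2 / k = 0.693147 / 0.2807 = 2.469 h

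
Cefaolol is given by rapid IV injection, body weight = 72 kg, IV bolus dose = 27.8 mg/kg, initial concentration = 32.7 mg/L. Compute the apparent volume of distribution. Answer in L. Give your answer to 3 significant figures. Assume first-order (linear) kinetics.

61.2 L

Dose = 27.8 × 72 = 2002 mg
Vd = Dose / C₀ = 2002 / 32.7 = 61.22 L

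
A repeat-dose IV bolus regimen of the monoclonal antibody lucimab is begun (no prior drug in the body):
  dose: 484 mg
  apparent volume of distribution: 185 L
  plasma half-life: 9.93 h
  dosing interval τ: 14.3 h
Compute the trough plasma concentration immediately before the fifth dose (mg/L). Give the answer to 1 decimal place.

1.5 mg/L

C₀ per dose = Dose / Vd = 484 / 185 = 2.616 mg/L
k = ln2 / t½ = 0.693147 / 9.93 = 0.06980 h⁻¹
Fraction remaining after one interval: r = e^(−kτ) = e^(−0.06980 × 14.3) = 0.3686
Before dose 5, 4 doses have been given (aged 1τ, 2τ, 3τ, 4τ).
C_trough = C₀ × (r + r² + … + r^4) = C₀ × r(1−r^4)/(1−r)
        = 2.616 × 0.3686 × (1 − 0.01846) / (1 − 0.3686) = 1.499 mg/L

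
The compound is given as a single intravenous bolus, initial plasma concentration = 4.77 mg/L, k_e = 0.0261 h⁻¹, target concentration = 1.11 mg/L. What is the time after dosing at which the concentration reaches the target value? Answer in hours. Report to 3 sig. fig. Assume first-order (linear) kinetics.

t = ln(C₀ / C) / k = ln(4.770 / 1.11) / 0.02610
  = ln(4.297) / 0.02610 = 1.458 / 0.02610 = 55.86 h

55.9 h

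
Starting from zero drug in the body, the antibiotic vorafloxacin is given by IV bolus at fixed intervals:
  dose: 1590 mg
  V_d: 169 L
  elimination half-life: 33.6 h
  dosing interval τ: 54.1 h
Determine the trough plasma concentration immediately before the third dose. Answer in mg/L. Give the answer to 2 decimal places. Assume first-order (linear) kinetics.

C₀ per dose = Dose / Vd = 1590 / 169 = 9.408 mg/L
k = ln2 / t½ = 0.693147 / 33.6 = 0.02063 h⁻¹
Fraction remaining after one interval: r = e^(−kτ) = e^(−0.02063 × 54.1) = 0.3276
Before dose 3, 2 doses have been given (aged 1τ, 2τ).
C_trough = C₀ × (r + r²) = 9.408 × (0.3276 + 0.1073) = 4.092 mg/L

4.09 mg/L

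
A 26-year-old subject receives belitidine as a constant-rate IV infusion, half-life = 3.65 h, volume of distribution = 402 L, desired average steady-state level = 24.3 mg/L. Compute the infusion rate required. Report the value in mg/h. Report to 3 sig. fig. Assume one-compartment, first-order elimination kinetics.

1860 mg/h

k = ln2 / t½ = 0.693147 / 3.65 = 0.1899 h⁻¹
CL = k × Vd = 0.1899 × 402 = 76.34 L/h
At steady state, infusion rate R₀ = Css × CL = 24.3 × 76.34 = 1855 mg/h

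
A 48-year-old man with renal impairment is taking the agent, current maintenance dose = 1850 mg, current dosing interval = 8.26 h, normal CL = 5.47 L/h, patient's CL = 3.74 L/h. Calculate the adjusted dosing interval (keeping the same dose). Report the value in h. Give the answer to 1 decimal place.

12.1 h

To keep the same average steady-state level, dosing rate must scale with clearance.
CL ratio = 3.74 / 5.47 = 0.6837
New interval (same dose) = 8.26 / 0.6837 = 12.08 h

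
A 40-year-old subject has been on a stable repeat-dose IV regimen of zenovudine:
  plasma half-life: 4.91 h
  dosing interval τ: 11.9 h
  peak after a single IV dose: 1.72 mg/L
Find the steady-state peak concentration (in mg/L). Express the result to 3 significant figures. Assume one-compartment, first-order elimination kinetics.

2.11 mg/L

k = ln2 / t½ = 0.693147 / 4.91 = 0.1412 h⁻¹
e^(−kτ) = e^(−0.1412 × 11.9) = 0.1863
Accumulation ratio R = 1 / (1 − e^(−kτ)) = 1 / (1 − 0.1863) = 1.229
Steady-state peak = C₀ × R = 1.72 × 1.229 = 2.114 mg/L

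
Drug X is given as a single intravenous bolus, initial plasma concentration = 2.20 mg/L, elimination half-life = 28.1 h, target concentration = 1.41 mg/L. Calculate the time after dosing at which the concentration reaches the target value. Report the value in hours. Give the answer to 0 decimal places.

k = ln2 / t½ = 0.693147 / 28.1 = 0.02467 h⁻¹
t = ln(C₀ / C) / k = ln(2.200 / 1.41) / 0.02467
  = ln(1.560) / 0.02467 = 0.4447 / 0.02467 = 18.03 h

18 h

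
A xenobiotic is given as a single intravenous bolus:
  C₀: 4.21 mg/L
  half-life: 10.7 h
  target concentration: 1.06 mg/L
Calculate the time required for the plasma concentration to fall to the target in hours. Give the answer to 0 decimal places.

k = ln2 / t½ = 0.693147 / 10.7 = 0.06478 h⁻¹
t = ln(C₀ / C) / k = ln(4.210 / 1.06) / 0.06478
  = ln(3.972) / 0.06478 = 1.379 / 0.06478 = 21.29 h

21 h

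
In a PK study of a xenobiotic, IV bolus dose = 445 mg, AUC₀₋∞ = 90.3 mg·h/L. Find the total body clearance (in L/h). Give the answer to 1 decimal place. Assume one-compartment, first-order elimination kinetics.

4.9 L/h

CL = Dose / AUC = 445 / 90.3 = 4.928 L/h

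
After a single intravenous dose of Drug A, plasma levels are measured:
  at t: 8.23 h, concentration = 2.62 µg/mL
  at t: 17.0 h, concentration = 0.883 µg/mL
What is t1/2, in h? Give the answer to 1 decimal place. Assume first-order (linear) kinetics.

5.6 h

k = ln(C₁/C₂) / (t₂ − t₁) = ln(2.62/0.883) / (17.0 − 8.23)
  = 1.088 / 8.770 = 0.1241 h⁻¹
t½ = ln2 / k = 0.693147 / 0.1241 = 5.585 h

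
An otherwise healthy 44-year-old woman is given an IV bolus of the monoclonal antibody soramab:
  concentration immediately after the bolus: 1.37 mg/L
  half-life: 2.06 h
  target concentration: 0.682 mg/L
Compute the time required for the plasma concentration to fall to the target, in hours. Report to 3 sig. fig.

2.07 h

k = ln2 / t½ = 0.693147 / 2.06 = 0.3365 h⁻¹
t = ln(C₀ / C) / k = ln(1.370 / 0.682) / 0.3365
  = ln(2.009) / 0.3365 = 0.6976 / 0.3365 = 2.073 h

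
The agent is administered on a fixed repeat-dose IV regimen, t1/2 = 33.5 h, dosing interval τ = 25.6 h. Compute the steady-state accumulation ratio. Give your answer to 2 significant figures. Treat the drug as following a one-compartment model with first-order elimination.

2.4

k = ln2 / t½ = 0.693147 / 33.5 = 0.02069 h⁻¹
e^(−kτ) = e^(−0.02069 × 25.6) = 0.5888
Accumulation ratio R = 1 / (1 − e^(−kτ)) = 1 / (1 − 0.5888) = 2.432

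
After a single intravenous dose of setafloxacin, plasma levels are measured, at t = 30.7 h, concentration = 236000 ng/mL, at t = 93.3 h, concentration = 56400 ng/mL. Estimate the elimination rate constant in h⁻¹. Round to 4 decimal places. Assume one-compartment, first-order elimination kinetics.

k = ln(C₁/C₂) / (t₂ − t₁) = ln(236000/56400) / (93.3 − 30.7)
  = 1.431 / 62.60 = 0.02286 h⁻¹

0.0229 h⁻¹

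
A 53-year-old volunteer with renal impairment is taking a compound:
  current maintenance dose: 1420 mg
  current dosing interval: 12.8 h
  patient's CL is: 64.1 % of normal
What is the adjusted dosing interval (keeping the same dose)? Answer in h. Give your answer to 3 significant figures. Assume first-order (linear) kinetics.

20.0 h

To keep the same average steady-state level, dosing rate must scale with clearance.
CL ratio = 64.1 / 100 = 0.6410
New interval (same dose) = 12.8 / 0.6410 = 19.97 h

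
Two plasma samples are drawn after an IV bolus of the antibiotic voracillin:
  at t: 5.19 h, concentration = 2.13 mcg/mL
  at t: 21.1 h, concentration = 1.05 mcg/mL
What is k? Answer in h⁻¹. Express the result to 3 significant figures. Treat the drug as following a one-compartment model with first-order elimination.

k = ln(C₁/C₂) / (t₂ − t₁) = ln(2.13/1.05) / (21.1 − 5.19)
  = 0.7073 / 15.91 = 0.04446 h⁻¹

0.0445 h⁻¹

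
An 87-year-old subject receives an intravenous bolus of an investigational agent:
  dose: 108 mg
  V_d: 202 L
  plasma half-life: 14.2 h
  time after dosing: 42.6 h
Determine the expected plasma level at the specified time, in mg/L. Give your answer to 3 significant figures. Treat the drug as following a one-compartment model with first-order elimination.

C₀ = Dose / Vd = 108.0 / 202 = 0.5347 mg/L
k = ln2 / t½ = 0.693147 / 14.2 = 0.04881 h⁻¹
C = C₀ · e^(−k·t) = 0.5347 × e^(−0.04881 × 42.6)
  = 0.5347 × 0.1250 = 0.06684 mg/L

0.0668 mg/L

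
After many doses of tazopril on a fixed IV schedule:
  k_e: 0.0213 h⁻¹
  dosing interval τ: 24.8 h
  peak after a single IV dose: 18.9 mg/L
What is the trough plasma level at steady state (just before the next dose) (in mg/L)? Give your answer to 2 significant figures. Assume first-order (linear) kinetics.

27 mg/L

e^(−kτ) = e^(−0.02130 × 24.8) = 0.5896
Accumulation ratio R = 1 / (1 − e^(−kτ)) = 1 / (1 − 0.5896) = 2.437
Steady-state trough = C₀ × R × e^(−kτ) = 18.9 × 2.437 × 0.5896 = 27.16 mg/L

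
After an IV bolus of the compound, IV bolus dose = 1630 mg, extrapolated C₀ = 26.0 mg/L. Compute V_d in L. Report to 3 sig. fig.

62.7 L

Vd = Dose / C₀ = 1630 / 26.0 = 62.69 L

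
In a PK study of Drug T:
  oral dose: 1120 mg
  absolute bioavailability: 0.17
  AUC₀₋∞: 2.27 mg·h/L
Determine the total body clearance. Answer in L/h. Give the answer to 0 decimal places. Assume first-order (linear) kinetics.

CL = F·Dose / AUC = 0.17 × 1120 / 2.27 = 83.88 L/h

84 L/h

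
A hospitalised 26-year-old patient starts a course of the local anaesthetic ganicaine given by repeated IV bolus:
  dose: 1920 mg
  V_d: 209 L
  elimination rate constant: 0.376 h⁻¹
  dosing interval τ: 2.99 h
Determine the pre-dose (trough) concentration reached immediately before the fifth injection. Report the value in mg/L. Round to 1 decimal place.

C₀ per dose = Dose / Vd = 1920 / 209 = 9.187 mg/L
Fraction remaining after one interval: r = e^(−kτ) = e^(−0.3760 × 2.99) = 0.3249
Before dose 5, 4 doses have been given (aged 1τ, 2τ, 3τ, 4τ).
C_trough = C₀ × (r + r² + … + r^4) = C₀ × r(1−r^4)/(1−r)
        = 9.187 × 0.3249 × (1 − 0.01114) / (1 − 0.3249) = 4.372 mg/L

4.4 mg/L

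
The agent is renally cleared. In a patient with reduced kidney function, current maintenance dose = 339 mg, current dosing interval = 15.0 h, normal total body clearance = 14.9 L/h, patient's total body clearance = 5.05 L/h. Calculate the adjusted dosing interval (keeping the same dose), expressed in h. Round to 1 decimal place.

44.3 h

To keep the same average steady-state level, dosing rate must scale with clearance.
CL ratio = 5.05 / 14.9 = 0.3389
New interval (same dose) = 15.0 / 0.3389 = 44.26 h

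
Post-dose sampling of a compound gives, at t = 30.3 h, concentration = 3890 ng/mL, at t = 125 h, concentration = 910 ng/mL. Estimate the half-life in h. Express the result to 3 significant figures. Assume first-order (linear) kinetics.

45.2 h

k = ln(C₁/C₂) / (t₂ − t₁) = ln(3890/910) / (125 − 30.3)
  = 1.453 / 94.70 = 0.01534 h⁻¹
t½ = ln2 / k = 0.693147 / 0.01534 = 45.19 h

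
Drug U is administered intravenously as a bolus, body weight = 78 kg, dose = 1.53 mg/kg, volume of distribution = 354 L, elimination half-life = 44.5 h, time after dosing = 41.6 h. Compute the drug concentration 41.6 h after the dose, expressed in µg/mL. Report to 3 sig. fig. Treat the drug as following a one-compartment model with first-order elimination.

Total dose = 1.53 × 78 = 119.3 mg
C₀ = Dose / Vd = 119.3 / 354 = 0.3370 mg/L
k = ln2 / t½ = 0.693147 / 44.5 = 0.01558 h⁻¹
C = C₀ · e^(−k·t) = 0.3370 × e^(−0.01558 × 41.6)
  = 0.3370 × 0.5230 = 0.1763 mg/L
(0.1763 mg/L = 0.1763 µg/mL)

0.176 µg/mL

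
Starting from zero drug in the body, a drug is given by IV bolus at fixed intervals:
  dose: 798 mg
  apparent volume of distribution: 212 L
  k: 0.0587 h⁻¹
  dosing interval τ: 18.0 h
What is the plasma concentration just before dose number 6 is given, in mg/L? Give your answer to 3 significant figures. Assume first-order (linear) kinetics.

C₀ per dose = Dose / Vd = 798 / 212 = 3.764 mg/L
Fraction remaining after one interval: r = e^(−kτ) = e^(−0.05870 × 18.0) = 0.3476
Before dose 6, 5 doses have been given (aged 1τ, 2τ, 3τ, 4τ, 5τ).
C_trough = C₀ × (r + r² + … + r^5) = C₀ × r(1−r^5)/(1−r)
        = 3.764 × 0.3476 × (1 − 0.005075) / (1 − 0.3476) = 1.995 mg/L

2.00 mg/L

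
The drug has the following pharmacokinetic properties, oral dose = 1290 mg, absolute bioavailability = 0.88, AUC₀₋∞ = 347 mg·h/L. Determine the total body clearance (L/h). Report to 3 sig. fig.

3.27 L/h

CL = F·Dose / AUC = 0.88 × 1290 / 347 = 3.271 L/h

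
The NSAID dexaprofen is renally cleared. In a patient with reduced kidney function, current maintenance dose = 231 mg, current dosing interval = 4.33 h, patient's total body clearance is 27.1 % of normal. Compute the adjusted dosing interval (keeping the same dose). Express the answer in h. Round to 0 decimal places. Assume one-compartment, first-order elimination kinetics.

To keep the same average steady-state level, dosing rate must scale with clearance.
CL ratio = 27.1 / 100 = 0.2710
New interval (same dose) = 4.33 / 0.2710 = 15.98 h

16 h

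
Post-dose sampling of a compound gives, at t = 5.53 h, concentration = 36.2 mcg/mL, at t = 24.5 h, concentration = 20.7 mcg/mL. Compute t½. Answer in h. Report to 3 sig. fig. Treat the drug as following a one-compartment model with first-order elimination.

23.5 h

k = ln(C₁/C₂) / (t₂ − t₁) = ln(36.2/20.7) / (24.5 − 5.53)
  = 0.5589 / 18.97 = 0.02946 h⁻¹
t½ = ln2 / k = 0.693147 / 0.02946 = 23.53 h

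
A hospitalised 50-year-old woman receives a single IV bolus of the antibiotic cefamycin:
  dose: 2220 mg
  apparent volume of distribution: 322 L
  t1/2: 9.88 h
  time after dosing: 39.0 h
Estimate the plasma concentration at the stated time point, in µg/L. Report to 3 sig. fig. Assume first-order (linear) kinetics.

447 µg/L

C₀ = Dose / Vd = 2220 / 322 = 6.894 mg/L
k = ln2 / t½ = 0.693147 / 9.88 = 0.07016 h⁻¹
C = C₀ · e^(−k·t) = 6.894 × e^(−0.07016 × 39.0)
  = 6.894 × 0.06481 = 0.4468 mg/L
Convert: 0.4468 mg/L × 1000 = 446.8 µg/L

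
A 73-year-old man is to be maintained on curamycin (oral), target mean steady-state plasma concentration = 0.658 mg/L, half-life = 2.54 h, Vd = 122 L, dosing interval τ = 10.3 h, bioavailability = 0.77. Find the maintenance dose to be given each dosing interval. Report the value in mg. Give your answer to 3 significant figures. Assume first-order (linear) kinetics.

293 mg

k = ln2 / t½ = 0.693147 / 2.54 = 0.2729 h⁻¹
CL = k × Vd = 0.2729 × 122 = 33.29 L/h
At steady state, F × (Dose/τ) = Css × CL.
Dose = Css × CL × τ / F = 0.658 × 33.29 × 10.3 / 0.77 = 293.0 mg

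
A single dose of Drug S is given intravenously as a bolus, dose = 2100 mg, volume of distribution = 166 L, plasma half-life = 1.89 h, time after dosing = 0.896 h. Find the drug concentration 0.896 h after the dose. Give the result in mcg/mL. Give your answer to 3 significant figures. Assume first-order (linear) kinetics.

9.11 mcg/mL

C₀ = Dose / Vd = 2100 / 166 = 12.65 mg/L
k = ln2 / t½ = 0.693147 / 1.89 = 0.3667 h⁻¹
C = C₀ · e^(−k·t) = 12.65 × e^(−0.3667 × 0.896)
  = 12.65 × 0.7200 = 9.108 mg/L
(9.108 mg/L = 9.108 mcg/mL)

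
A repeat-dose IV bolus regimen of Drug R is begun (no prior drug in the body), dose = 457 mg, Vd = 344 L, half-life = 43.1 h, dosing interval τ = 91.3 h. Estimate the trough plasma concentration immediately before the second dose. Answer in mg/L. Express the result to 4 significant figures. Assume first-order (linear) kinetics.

0.3060 mg/L

C₀ per dose = Dose / Vd = 457 / 344 = 1.328 mg/L
k = ln2 / t½ = 0.693147 / 43.1 = 0.01608 h⁻¹
Fraction remaining after one interval: r = e^(−kτ) = e^(−0.01608 × 91.3) = 0.2304
Before dose 2, 1 dose has been given (aged 1τ).
C_trough = C₀ × r = 1.328 × 0.2304 = 0.3060 mg/L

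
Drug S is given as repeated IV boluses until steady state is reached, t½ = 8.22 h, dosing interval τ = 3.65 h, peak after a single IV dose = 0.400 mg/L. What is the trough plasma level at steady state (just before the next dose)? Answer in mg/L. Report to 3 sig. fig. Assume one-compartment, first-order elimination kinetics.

1.11 mg/L

k = ln2 / t½ = 0.693147 / 8.22 = 0.08432 h⁻¹
e^(−kτ) = e^(−0.08432 × 3.65) = 0.7351
Accumulation ratio R = 1 / (1 − e^(−kτ)) = 1 / (1 − 0.7351) = 3.775
Steady-state trough = C₀ × R × e^(−kτ) = 0.400 × 3.775 × 0.7351 = 1.110 mg/L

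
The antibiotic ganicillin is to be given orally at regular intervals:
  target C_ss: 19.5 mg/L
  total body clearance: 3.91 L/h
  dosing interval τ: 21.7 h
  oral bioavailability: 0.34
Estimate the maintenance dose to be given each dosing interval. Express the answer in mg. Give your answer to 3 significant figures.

4870 mg

At steady state, F × (Dose/τ) = Css × CL.
Dose = Css × CL × τ / F = 19.5 × 3.910 × 21.7 / 0.34 = 4866 mg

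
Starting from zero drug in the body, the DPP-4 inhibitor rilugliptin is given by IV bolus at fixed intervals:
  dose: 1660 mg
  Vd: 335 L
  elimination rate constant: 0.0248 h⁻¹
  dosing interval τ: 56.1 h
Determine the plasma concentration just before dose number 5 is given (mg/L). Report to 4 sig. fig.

C₀ per dose = Dose / Vd = 1660 / 335 = 4.955 mg/L
Fraction remaining after one interval: r = e^(−kτ) = e^(−0.02480 × 56.1) = 0.2488
Before dose 5, 4 doses have been given (aged 1τ, 2τ, 3τ, 4τ).
C_trough = C₀ × (r + r² + … + r^4) = C₀ × r(1−r^4)/(1−r)
        = 4.955 × 0.2488 × (1 − 0.003832) / (1 − 0.2488) = 1.635 mg/L

1.635 mg/L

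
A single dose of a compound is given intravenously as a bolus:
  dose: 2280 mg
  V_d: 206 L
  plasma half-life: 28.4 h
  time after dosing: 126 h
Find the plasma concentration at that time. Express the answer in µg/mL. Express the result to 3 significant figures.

C₀ = Dose / Vd = 2280 / 206 = 11.07 mg/L
k = ln2 / t½ = 0.693147 / 28.4 = 0.02441 h⁻¹
C = C₀ · e^(−k·t) = 11.07 × e^(−0.02441 × 126)
  = 11.07 × 0.04616 = 0.5110 mg/L
(0.5110 mg/L = 0.5110 µg/mL)

0.511 µg/mL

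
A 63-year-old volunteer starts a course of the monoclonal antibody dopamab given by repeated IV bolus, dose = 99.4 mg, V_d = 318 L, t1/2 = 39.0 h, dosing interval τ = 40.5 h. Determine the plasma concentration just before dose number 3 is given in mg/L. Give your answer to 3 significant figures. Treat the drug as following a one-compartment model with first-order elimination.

C₀ per dose = Dose / Vd = 99.4 / 318 = 0.3126 mg/L
k = ln2 / t½ = 0.693147 / 39.0 = 0.01777 h⁻¹
Fraction remaining after one interval: r = e^(−kτ) = e^(−0.01777 × 40.5) = 0.4869
Before dose 3, 2 doses have been given (aged 1τ, 2τ).
C_trough = C₀ × (r + r²) = 0.3126 × (0.4869 + 0.2371) = 0.2263 mg/L

0.226 mg/L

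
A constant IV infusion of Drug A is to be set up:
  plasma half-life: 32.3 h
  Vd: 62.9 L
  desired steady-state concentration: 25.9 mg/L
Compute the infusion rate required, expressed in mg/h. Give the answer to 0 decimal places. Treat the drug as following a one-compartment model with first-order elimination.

35 mg/h

k = ln2 / t½ = 0.693147 / 32.3 = 0.02146 h⁻¹
CL = k × Vd = 0.02146 × 62.9 = 1.350 L/h
At steady state, infusion rate R₀ = Css × CL = 25.9 × 1.350 = 34.97 mg/h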